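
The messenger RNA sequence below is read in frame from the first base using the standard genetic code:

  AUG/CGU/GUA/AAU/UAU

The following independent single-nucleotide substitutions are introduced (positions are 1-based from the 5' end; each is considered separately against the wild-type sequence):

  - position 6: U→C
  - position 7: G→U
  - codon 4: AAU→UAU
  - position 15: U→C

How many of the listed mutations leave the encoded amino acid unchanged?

Codon 2: CGU (Arg) → CGC (Arg) — synonymous.
Codon 3: GUA (Val) → UUA (Leu) — missense.
Codon 4: AAU (Asn) → UAU (Tyr) — missense.
Codon 5: UAU (Tyr) → UAC (Tyr) — synonymous.
Synonymous: 2 of 4.

2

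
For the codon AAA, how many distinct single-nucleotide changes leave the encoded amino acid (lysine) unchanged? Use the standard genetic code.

1

Position 1: none → 0 synonymous.
Position 2: none → 0 synonymous.
Position 3: AAG → 1 synonymous.
Total: 0 + 0 + 1 = 1.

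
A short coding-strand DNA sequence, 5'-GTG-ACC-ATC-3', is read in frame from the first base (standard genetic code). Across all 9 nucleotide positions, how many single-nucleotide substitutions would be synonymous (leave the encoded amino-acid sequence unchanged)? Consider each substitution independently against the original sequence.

8

Codon 1 (GTG, Val): 3 synonymous substitutions.
Codon 2 (ACC, Thr): 3 synonymous substitutions.
Codon 3 (ATC, Ile): 2 synonymous substitutions.
Total: 3 + 3 + 2 = 8.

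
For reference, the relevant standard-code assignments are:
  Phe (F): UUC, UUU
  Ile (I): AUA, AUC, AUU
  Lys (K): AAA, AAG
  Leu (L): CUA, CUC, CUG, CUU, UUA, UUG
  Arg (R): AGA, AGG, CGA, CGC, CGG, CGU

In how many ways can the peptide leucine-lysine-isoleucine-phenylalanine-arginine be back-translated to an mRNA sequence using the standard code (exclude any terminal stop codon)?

Leu: 6 codons.
Lys: 2 codons.
Ile: 3 codons.
Phe: 2 codons.
Arg: 6 codons.
6 × 2 × 3 × 2 × 6 = 432.

432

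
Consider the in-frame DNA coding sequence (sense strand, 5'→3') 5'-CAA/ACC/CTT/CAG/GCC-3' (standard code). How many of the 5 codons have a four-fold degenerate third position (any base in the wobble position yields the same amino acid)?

Codon 1 CAA (Gln): third position 2-fold.
Codon 2 ACC (Thr): third position 4-fold.
Codon 3 CTT (Leu): third position 4-fold.
Codon 4 CAG (Gln): third position 2-fold.
Codon 5 GCC (Ala): third position 4-fold.
Four-fold degenerate third positions: 3.

3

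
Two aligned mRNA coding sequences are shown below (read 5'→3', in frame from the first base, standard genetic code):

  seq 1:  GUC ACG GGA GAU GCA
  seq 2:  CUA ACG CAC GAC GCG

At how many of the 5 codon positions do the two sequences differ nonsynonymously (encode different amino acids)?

Codon 1: GUC Val / CUA Leu — nonsynonymous.
Codon 2: ACG Thr / ACG Thr — identical.
Codon 3: GGA Gly / CAC His — nonsynonymous.
Codon 4: GAU Asp / GAC Asp — synonymous.
Codon 5: GCA Ala / GCG Ala — synonymous.
Nonsynonymous differences: 2.

2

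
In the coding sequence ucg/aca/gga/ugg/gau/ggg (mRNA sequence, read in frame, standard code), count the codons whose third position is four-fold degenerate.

Codon 1 UCG (Ser): third position 4-fold.
Codon 2 ACA (Thr): third position 4-fold.
Codon 3 GGA (Gly): third position 4-fold.
Codon 4 UGG (Trp): third position 1-fold.
Codon 5 GAU (Asp): third position 2-fold.
Codon 6 GGG (Gly): third position 4-fold.
Four-fold degenerate third positions: 4.

4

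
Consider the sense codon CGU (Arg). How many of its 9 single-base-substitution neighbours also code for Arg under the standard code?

Position 1: none → 0 synonymous.
Position 2: none → 0 synonymous.
Position 3: CGC, CGA, CGG → 3 synonymous.
Total: 0 + 0 + 3 = 3.

3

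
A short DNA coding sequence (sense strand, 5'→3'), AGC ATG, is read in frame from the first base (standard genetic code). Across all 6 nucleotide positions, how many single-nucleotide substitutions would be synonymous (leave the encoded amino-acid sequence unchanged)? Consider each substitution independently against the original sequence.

Codon 1 (AGC, Ser): 1 synonymous substitution.
Codon 2 (ATG, Met): 0 synonymous substitutions.
Total: 1 + 0 = 1.

1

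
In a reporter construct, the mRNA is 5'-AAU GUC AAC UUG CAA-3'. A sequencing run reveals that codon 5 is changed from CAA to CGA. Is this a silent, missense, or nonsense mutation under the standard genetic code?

missense

Position 14 falls in codon 5: CAA → Gln.
After the substitution the codon is CGA → Arg.
Gln ≠ Arg, so this is a missense mutation.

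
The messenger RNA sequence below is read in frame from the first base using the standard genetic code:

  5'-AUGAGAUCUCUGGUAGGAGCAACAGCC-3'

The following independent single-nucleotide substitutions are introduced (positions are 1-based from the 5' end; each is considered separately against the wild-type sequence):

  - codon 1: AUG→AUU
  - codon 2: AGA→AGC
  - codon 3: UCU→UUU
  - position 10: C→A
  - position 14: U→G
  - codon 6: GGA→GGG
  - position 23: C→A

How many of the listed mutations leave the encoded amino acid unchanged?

Codon 1: AUG (Met) → AUU (Ile) — missense.
Codon 2: AGA (Arg) → AGC (Ser) — missense.
Codon 3: UCU (Ser) → UUU (Phe) — missense.
Codon 4: CUG (Leu) → AUG (Met) — missense.
Codon 5: GUA (Val) → GGA (Gly) — missense.
Codon 6: GGA (Gly) → GGG (Gly) — synonymous.
Codon 8: ACA (Thr) → AAA (Lys) — missense.
Synonymous: 1 of 7.

1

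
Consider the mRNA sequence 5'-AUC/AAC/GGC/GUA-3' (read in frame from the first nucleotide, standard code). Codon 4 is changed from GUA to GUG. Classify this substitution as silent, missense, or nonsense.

Position 12 falls in codon 4: GUA → Val.
After the substitution the codon is GUG → Val.
Both encode Val, so the change is synonymous.

silent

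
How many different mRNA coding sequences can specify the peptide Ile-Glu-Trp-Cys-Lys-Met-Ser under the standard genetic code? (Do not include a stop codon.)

Ile: 3 codons.
Glu: 2 codons.
Trp: 1 codon.
Cys: 2 codons.
Lys: 2 codons.
Met: 1 codon.
Ser: 6 codons.
3 × 2 × 1 × 2 × 2 × 1 × 6 = 144.

144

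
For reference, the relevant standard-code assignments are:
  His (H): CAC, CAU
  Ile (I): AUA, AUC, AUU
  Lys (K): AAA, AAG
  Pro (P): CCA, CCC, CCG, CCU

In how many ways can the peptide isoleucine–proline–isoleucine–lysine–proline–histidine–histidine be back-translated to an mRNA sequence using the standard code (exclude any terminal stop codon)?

Ile: 3 codons.
Pro: 4 codons.
Ile: 3 codons.
Lys: 2 codons.
Pro: 4 codons.
His: 2 codons.
His: 2 codons.
3 × 4 × 3 × 2 × 4 × 2 × 2 = 1152.

1152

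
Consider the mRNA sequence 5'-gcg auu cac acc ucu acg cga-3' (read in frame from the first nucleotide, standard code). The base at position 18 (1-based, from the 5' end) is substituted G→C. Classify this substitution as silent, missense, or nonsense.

Position 18 falls in codon 6: ACG → Thr.
After the substitution the codon is ACC → Thr.
Both encode Thr, so the change is synonymous.

silent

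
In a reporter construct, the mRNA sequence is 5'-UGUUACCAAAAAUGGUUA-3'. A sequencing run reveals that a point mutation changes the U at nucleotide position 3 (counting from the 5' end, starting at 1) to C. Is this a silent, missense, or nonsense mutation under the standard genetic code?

Position 3 falls in codon 1: UGU → Cys.
After the substitution the codon is UGC → Cys.
Both encode Cys, so the change is synonymous.

silent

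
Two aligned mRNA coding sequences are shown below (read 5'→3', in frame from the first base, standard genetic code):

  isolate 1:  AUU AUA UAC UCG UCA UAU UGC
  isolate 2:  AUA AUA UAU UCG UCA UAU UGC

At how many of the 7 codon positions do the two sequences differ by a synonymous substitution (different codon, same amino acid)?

2

Codon 1: AUU Ile / AUA Ile — synonymous.
Codon 2: AUA Ile / AUA Ile — identical.
Codon 3: UAC Tyr / UAU Tyr — synonymous.
Codon 4: UCG Ser / UCG Ser — identical.
Codon 5: UCA Ser / UCA Ser — identical.
Codon 6: UAU Tyr / UAU Tyr — identical.
Codon 7: UGC Cys / UGC Cys — identical.
Synonymous differences: 2.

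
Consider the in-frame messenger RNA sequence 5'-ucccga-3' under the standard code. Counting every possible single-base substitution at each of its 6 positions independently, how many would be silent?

7

Codon 1 (UCC, Ser): 3 synonymous substitutions.
Codon 2 (CGA, Arg): 4 synonymous substitutions.
Total: 3 + 4 = 7.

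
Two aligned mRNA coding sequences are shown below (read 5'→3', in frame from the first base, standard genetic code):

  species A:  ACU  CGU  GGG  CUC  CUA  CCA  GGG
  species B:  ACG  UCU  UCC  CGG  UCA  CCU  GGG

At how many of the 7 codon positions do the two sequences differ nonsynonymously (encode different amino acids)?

Codon 1: ACU Thr / ACG Thr — synonymous.
Codon 2: CGU Arg / UCU Ser — nonsynonymous.
Codon 3: GGG Gly / UCC Ser — nonsynonymous.
Codon 4: CUC Leu / CGG Arg — nonsynonymous.
Codon 5: CUA Leu / UCA Ser — nonsynonymous.
Codon 6: CCA Pro / CCU Pro — synonymous.
Codon 7: GGG Gly / GGG Gly — identical.
Nonsynonymous differences: 4.

4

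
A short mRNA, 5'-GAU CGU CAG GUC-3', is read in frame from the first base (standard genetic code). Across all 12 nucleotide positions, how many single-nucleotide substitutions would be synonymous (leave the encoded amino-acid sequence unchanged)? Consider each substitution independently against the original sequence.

8

Codon 1 (GAU, Asp): 1 synonymous substitution.
Codon 2 (CGU, Arg): 3 synonymous substitutions.
Codon 3 (CAG, Gln): 1 synonymous substitution.
Codon 4 (GUC, Val): 3 synonymous substitutions.
Total: 1 + 3 + 1 + 3 = 8.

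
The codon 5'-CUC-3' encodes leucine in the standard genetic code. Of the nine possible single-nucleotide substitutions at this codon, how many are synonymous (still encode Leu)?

Position 1: none → 0 synonymous.
Position 2: none → 0 synonymous.
Position 3: CUU, CUA, CUG → 3 synonymous.
Total: 0 + 0 + 3 = 3.

3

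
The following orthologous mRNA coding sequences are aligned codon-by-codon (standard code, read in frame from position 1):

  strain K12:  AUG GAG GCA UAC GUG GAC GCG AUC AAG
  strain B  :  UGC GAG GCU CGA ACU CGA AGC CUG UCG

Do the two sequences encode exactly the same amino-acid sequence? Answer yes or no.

Codon 1: AUG Met / UGC Cys — nonsynonymous.
Codon 2: GAG Glu / GAG Glu — identical.
Codon 3: GCA Ala / GCU Ala — synonymous.
Codon 4: UAC Tyr / CGA Arg — nonsynonymous.
Codon 5: GUG Val / ACU Thr — nonsynonymous.
Codon 6: GAC Asp / CGA Arg — nonsynonymous.
Codon 7: GCG Ala / AGC Ser — nonsynonymous.
Codon 8: AUC Ile / CUG Leu — nonsynonymous.
Codon 9: AAG Lys / UCG Ser — nonsynonymous.
Nonsynonymous differences: 7 → different protein.

no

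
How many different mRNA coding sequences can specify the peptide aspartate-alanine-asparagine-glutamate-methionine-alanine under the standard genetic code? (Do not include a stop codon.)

128

Asp: 2 codons.
Ala: 4 codons.
Asn: 2 codons.
Glu: 2 codons.
Met: 1 codon.
Ala: 4 codons.
2 × 4 × 2 × 2 × 1 × 4 = 128.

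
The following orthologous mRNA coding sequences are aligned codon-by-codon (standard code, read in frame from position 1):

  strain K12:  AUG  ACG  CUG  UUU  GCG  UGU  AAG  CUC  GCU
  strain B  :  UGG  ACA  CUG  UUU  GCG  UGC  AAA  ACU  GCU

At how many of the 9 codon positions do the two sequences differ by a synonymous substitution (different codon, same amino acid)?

3

Codon 1: AUG Met / UGG Trp — nonsynonymous.
Codon 2: ACG Thr / ACA Thr — synonymous.
Codon 3: CUG Leu / CUG Leu — identical.
Codon 4: UUU Phe / UUU Phe — identical.
Codon 5: GCG Ala / GCG Ala — identical.
Codon 6: UGU Cys / UGC Cys — synonymous.
Codon 7: AAG Lys / AAA Lys — synonymous.
Codon 8: CUC Leu / ACU Thr — nonsynonymous.
Codon 9: GCU Ala / GCU Ala — identical.
Synonymous differences: 3.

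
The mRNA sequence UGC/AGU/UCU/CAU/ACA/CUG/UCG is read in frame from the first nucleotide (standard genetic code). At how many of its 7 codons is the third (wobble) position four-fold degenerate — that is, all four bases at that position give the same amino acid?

Codon 1 UGC (Cys): third position 2-fold.
Codon 2 AGU (Ser): third position 2-fold.
Codon 3 UCU (Ser): third position 4-fold.
Codon 4 CAU (His): third position 2-fold.
Codon 5 ACA (Thr): third position 4-fold.
Codon 6 CUG (Leu): third position 4-fold.
Codon 7 UCG (Ser): third position 4-fold.
Four-fold degenerate third positions: 4.

4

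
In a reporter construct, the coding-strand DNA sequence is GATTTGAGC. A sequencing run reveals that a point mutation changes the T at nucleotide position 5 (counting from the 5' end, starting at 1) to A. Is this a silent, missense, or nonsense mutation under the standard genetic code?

nonsense

Position 5 falls in codon 2: TTG → Leu.
After the substitution the codon is TAG → Stop.
The new codon is a stop codon, so this is a nonsense mutation.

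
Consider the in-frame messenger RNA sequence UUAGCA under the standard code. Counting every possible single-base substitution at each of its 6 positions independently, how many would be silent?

5

Codon 1 (UUA, Leu): 2 synonymous substitutions.
Codon 2 (GCA, Ala): 3 synonymous substitutions.
Total: 2 + 3 = 5.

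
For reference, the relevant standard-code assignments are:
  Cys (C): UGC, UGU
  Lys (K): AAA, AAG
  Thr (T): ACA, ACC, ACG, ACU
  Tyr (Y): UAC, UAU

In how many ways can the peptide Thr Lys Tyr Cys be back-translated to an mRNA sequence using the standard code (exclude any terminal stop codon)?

32

Thr: 4 codons.
Lys: 2 codons.
Tyr: 2 codons.
Cys: 2 codons.
4 × 2 × 2 × 2 = 32.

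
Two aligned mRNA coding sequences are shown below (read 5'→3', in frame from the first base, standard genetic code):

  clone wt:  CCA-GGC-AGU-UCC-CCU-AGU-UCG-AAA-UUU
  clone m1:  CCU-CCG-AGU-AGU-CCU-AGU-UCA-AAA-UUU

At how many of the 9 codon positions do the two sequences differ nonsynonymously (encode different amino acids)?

1

Codon 1: CCA Pro / CCU Pro — synonymous.
Codon 2: GGC Gly / CCG Pro — nonsynonymous.
Codon 3: AGU Ser / AGU Ser — identical.
Codon 4: UCC Ser / AGU Ser — synonymous.
Codon 5: CCU Pro / CCU Pro — identical.
Codon 6: AGU Ser / AGU Ser — identical.
Codon 7: UCG Ser / UCA Ser — synonymous.
Codon 8: AAA Lys / AAA Lys — identical.
Codon 9: UUU Phe / UUU Phe — identical.
Nonsynonymous differences: 1.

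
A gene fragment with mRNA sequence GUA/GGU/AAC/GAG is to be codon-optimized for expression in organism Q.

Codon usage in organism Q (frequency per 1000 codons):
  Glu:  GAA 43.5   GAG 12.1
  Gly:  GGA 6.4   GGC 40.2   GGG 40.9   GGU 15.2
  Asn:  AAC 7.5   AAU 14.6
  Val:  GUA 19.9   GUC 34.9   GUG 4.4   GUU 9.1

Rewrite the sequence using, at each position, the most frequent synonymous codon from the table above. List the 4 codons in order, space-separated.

GUC GGG AAU GAA

Codon 1 (Val): best is GUC at 34.9.
Codon 2 (Gly): best is GGG at 40.9.
Codon 3 (Asn): best is AAU at 14.6.
Codon 4 (Glu): best is GAA at 43.5.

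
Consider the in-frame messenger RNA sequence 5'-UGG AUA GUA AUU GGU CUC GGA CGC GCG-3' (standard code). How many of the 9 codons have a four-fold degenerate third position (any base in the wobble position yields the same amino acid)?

6

Codon 1 UGG (Trp): third position 1-fold.
Codon 2 AUA (Ile): third position 3-fold.
Codon 3 GUA (Val): third position 4-fold.
Codon 4 AUU (Ile): third position 3-fold.
Codon 5 GGU (Gly): third position 4-fold.
Codon 6 CUC (Leu): third position 4-fold.
Codon 7 GGA (Gly): third position 4-fold.
Codon 8 CGC (Arg): third position 4-fold.
Codon 9 GCG (Ala): third position 4-fold.
Four-fold degenerate third positions: 6.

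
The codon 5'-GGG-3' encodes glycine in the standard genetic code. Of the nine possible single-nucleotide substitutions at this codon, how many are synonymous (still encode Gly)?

Position 1: none → 0 synonymous.
Position 2: none → 0 synonymous.
Position 3: GGU, GGC, GGA → 3 synonymous.
Total: 0 + 0 + 3 = 3.

3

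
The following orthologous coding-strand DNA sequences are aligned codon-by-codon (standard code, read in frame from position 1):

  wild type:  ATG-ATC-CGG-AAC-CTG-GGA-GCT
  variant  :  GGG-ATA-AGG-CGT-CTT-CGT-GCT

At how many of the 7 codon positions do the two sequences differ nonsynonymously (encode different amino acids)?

3

Codon 1: ATG Met / GGG Gly — nonsynonymous.
Codon 2: ATC Ile / ATA Ile — synonymous.
Codon 3: CGG Arg / AGG Arg — synonymous.
Codon 4: AAC Asn / CGT Arg — nonsynonymous.
Codon 5: CTG Leu / CTT Leu — synonymous.
Codon 6: GGA Gly / CGT Arg — nonsynonymous.
Codon 7: GCT Ala / GCT Ala — identical.
Nonsynonymous differences: 3.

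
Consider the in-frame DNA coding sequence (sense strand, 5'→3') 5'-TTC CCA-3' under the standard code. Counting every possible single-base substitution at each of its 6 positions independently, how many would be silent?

Codon 1 (TTC, Phe): 1 synonymous substitution.
Codon 2 (CCA, Pro): 3 synonymous substitutions.
Total: 1 + 3 = 4.

4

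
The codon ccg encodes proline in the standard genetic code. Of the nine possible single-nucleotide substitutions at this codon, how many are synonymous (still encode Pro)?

3

Position 1: none → 0 synonymous.
Position 2: none → 0 synonymous.
Position 3: CCT, CCC, CCA → 3 synonymous.
Total: 0 + 0 + 3 = 3.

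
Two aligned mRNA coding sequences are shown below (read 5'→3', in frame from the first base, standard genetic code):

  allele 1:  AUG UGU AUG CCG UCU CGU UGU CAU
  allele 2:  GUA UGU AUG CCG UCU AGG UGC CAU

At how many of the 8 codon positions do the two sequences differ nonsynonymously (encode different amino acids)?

1

Codon 1: AUG Met / GUA Val — nonsynonymous.
Codon 2: UGU Cys / UGU Cys — identical.
Codon 3: AUG Met / AUG Met — identical.
Codon 4: CCG Pro / CCG Pro — identical.
Codon 5: UCU Ser / UCU Ser — identical.
Codon 6: CGU Arg / AGG Arg — synonymous.
Codon 7: UGU Cys / UGC Cys — synonymous.
Codon 8: CAU His / CAU His — identical.
Nonsynonymous differences: 1.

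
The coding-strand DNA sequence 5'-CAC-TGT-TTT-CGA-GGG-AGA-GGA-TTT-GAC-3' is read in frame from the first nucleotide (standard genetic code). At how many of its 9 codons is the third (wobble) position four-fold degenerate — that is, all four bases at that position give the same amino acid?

Codon 1 CAC (His): third position 2-fold.
Codon 2 TGT (Cys): third position 2-fold.
Codon 3 TTT (Phe): third position 2-fold.
Codon 4 CGA (Arg): third position 4-fold.
Codon 5 GGG (Gly): third position 4-fold.
Codon 6 AGA (Arg): third position 2-fold.
Codon 7 GGA (Gly): third position 4-fold.
Codon 8 TTT (Phe): third position 2-fold.
Codon 9 GAC (Asp): third position 2-fold.
Four-fold degenerate third positions: 3.

3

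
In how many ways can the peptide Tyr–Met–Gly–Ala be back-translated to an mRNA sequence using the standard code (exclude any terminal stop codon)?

Tyr: 2 codons.
Met: 1 codon.
Gly: 4 codons.
Ala: 4 codons.
2 × 1 × 4 × 4 = 32.

32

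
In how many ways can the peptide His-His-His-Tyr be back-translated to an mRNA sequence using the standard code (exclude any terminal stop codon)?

His: 2 codons.
His: 2 codons.
His: 2 codons.
Tyr: 2 codons.
2 × 2 × 2 × 2 = 16.

16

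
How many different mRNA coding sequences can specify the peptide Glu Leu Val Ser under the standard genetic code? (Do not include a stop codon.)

Glu: 2 codons.
Leu: 6 codons.
Val: 4 codons.
Ser: 6 codons.
2 × 6 × 4 × 6 = 288.

288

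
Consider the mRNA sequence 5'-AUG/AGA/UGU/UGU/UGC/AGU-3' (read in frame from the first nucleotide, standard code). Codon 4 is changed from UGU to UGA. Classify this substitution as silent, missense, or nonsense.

nonsense

Position 12 falls in codon 4: UGU → Cys.
After the substitution the codon is UGA → Stop.
The new codon is a stop codon, so this is a nonsense mutation.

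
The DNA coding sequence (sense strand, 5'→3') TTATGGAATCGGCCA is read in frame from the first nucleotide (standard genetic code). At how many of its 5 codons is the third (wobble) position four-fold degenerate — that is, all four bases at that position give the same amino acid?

2

Codon 1 TTA (Leu): third position 2-fold.
Codon 2 TGG (Trp): third position 1-fold.
Codon 3 AAT (Asn): third position 2-fold.
Codon 4 CGG (Arg): third position 4-fold.
Codon 5 CCA (Pro): third position 4-fold.
Four-fold degenerate third positions: 2.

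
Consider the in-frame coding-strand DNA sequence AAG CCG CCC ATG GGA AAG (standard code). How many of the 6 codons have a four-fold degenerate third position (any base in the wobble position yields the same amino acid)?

3

Codon 1 AAG (Lys): third position 2-fold.
Codon 2 CCG (Pro): third position 4-fold.
Codon 3 CCC (Pro): third position 4-fold.
Codon 4 ATG (Met): third position 1-fold.
Codon 5 GGA (Gly): third position 4-fold.
Codon 6 AAG (Lys): third position 2-fold.
Four-fold degenerate third positions: 3.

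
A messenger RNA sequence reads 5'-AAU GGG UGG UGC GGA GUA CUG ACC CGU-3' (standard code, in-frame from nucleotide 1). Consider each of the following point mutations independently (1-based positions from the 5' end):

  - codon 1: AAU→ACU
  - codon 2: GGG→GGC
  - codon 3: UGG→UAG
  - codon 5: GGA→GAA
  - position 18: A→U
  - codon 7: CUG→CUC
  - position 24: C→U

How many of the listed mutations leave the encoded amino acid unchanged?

Codon 1: AAU (Asn) → ACU (Thr) — missense.
Codon 2: GGG (Gly) → GGC (Gly) — synonymous.
Codon 3: UGG (Trp) → UAG (Stop) — nonsense.
Codon 5: GGA (Gly) → GAA (Glu) — missense.
Codon 6: GUA (Val) → GUU (Val) — synonymous.
Codon 7: CUG (Leu) → CUC (Leu) — synonymous.
Codon 8: ACC (Thr) → ACU (Thr) — synonymous.
Synonymous: 4 of 7.

4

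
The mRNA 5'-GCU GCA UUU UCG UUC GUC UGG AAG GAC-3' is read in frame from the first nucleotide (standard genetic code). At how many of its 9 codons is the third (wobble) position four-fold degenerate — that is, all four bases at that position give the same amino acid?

Codon 1 GCU (Ala): third position 4-fold.
Codon 2 GCA (Ala): third position 4-fold.
Codon 3 UUU (Phe): third position 2-fold.
Codon 4 UCG (Ser): third position 4-fold.
Codon 5 UUC (Phe): third position 2-fold.
Codon 6 GUC (Val): third position 4-fold.
Codon 7 UGG (Trp): third position 1-fold.
Codon 8 AAG (Lys): third position 2-fold.
Codon 9 GAC (Asp): third position 2-fold.
Four-fold degenerate third positions: 4.

4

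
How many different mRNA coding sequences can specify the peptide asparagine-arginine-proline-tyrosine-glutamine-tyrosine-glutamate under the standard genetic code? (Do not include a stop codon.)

Asn: 2 codons.
Arg: 6 codons.
Pro: 4 codons.
Tyr: 2 codons.
Gln: 2 codons.
Tyr: 2 codons.
Glu: 2 codons.
2 × 6 × 4 × 2 × 2 × 2 × 2 = 768.

768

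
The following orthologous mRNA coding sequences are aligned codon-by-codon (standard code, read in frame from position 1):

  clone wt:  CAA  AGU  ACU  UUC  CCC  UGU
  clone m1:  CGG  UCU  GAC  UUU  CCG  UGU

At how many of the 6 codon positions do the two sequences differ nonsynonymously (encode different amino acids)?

Codon 1: CAA Gln / CGG Arg — nonsynonymous.
Codon 2: AGU Ser / UCU Ser — synonymous.
Codon 3: ACU Thr / GAC Asp — nonsynonymous.
Codon 4: UUC Phe / UUU Phe — synonymous.
Codon 5: CCC Pro / CCG Pro — synonymous.
Codon 6: UGU Cys / UGU Cys — identical.
Nonsynonymous differences: 2.

2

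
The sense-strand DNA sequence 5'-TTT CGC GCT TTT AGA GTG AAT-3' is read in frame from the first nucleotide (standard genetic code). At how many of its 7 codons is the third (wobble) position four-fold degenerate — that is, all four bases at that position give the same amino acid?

3

Codon 1 TTT (Phe): third position 2-fold.
Codon 2 CGC (Arg): third position 4-fold.
Codon 3 GCT (Ala): third position 4-fold.
Codon 4 TTT (Phe): third position 2-fold.
Codon 5 AGA (Arg): third position 2-fold.
Codon 6 GTG (Val): third position 4-fold.
Codon 7 AAT (Asn): third position 2-fold.
Four-fold degenerate third positions: 3.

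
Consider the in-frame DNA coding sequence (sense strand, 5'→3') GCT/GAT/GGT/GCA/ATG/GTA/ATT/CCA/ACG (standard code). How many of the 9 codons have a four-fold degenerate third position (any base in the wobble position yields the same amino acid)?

Codon 1 GCT (Ala): third position 4-fold.
Codon 2 GAT (Asp): third position 2-fold.
Codon 3 GGT (Gly): third position 4-fold.
Codon 4 GCA (Ala): third position 4-fold.
Codon 5 ATG (Met): third position 1-fold.
Codon 6 GTA (Val): third position 4-fold.
Codon 7 ATT (Ile): third position 3-fold.
Codon 8 CCA (Pro): third position 4-fold.
Codon 9 ACG (Thr): third position 4-fold.
Four-fold degenerate third positions: 6.

6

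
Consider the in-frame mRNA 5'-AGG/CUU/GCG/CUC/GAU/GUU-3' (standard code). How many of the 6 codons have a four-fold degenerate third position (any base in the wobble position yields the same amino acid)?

Codon 1 AGG (Arg): third position 2-fold.
Codon 2 CUU (Leu): third position 4-fold.
Codon 3 GCG (Ala): third position 4-fold.
Codon 4 CUC (Leu): third position 4-fold.
Codon 5 GAU (Asp): third position 2-fold.
Codon 6 GUU (Val): third position 4-fold.
Four-fold degenerate third positions: 4.

4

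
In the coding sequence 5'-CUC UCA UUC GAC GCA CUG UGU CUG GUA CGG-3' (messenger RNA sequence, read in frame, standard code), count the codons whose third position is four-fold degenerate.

7

Codon 1 CUC (Leu): third position 4-fold.
Codon 2 UCA (Ser): third position 4-fold.
Codon 3 UUC (Phe): third position 2-fold.
Codon 4 GAC (Asp): third position 2-fold.
Codon 5 GCA (Ala): third position 4-fold.
Codon 6 CUG (Leu): third position 4-fold.
Codon 7 UGU (Cys): third position 2-fold.
Codon 8 CUG (Leu): third position 4-fold.
Codon 9 GUA (Val): third position 4-fold.
Codon 10 CGG (Arg): third position 4-fold.
Four-fold degenerate third positions: 7.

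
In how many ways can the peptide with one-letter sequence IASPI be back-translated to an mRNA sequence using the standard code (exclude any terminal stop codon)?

864

Ile: 3 codons.
Ala: 4 codons.
Ser: 6 codons.
Pro: 4 codons.
Ile: 3 codons.
3 × 4 × 6 × 4 × 3 = 864.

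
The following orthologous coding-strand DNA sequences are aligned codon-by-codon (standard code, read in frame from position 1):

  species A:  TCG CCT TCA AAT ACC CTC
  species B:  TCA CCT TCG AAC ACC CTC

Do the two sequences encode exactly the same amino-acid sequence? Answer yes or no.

yes

Codon 1: TCG Ser / TCA Ser — synonymous.
Codon 2: CCT Pro / CCT Pro — identical.
Codon 3: TCA Ser / TCG Ser — synonymous.
Codon 4: AAT Asn / AAC Asn — synonymous.
Codon 5: ACC Thr / ACC Thr — identical.
Codon 6: CTC Leu / CTC Leu — identical.
Nonsynonymous differences: 0 → same protein.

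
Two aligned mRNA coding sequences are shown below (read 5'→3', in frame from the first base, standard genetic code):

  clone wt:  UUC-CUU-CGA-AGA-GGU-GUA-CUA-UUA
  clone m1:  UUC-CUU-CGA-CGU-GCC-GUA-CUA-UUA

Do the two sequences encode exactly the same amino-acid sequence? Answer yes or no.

Codon 1: UUC Phe / UUC Phe — identical.
Codon 2: CUU Leu / CUU Leu — identical.
Codon 3: CGA Arg / CGA Arg — identical.
Codon 4: AGA Arg / CGU Arg — synonymous.
Codon 5: GGU Gly / GCC Ala — nonsynonymous.
Codon 6: GUA Val / GUA Val — identical.
Codon 7: CUA Leu / CUA Leu — identical.
Codon 8: UUA Leu / UUA Leu — identical.
Nonsynonymous differences: 1 → different protein.

no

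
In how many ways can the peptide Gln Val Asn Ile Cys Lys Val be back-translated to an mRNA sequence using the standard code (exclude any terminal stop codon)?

Gln: 2 codons.
Val: 4 codons.
Asn: 2 codons.
Ile: 3 codons.
Cys: 2 codons.
Lys: 2 codons.
Val: 4 codons.
2 × 4 × 2 × 3 × 2 × 2 × 4 = 768.

768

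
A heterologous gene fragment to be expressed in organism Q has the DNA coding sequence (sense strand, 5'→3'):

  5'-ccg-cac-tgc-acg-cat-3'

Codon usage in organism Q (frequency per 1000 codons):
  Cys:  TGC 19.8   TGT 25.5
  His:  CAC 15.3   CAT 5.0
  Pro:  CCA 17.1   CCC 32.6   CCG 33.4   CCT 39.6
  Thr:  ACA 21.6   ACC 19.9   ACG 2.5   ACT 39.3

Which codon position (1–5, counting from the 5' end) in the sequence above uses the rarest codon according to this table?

4

Codon 1 CCG (Pro): 33.4 per 1000.
Codon 2 CAC (His): 15.3 per 1000.
Codon 3 TGC (Cys): 19.8 per 1000.
Codon 4 ACG (Thr): 2.5 per 1000.
Codon 5 CAT (His): 5.0 per 1000.
Lowest frequency is 2.5 at codon 4.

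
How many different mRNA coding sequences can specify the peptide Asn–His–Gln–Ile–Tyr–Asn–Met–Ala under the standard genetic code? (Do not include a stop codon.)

Asn: 2 codons.
His: 2 codons.
Gln: 2 codons.
Ile: 3 codons.
Tyr: 2 codons.
Asn: 2 codons.
Met: 1 codon.
Ala: 4 codons.
2 × 2 × 2 × 3 × 2 × 2 × 1 × 4 = 384.

384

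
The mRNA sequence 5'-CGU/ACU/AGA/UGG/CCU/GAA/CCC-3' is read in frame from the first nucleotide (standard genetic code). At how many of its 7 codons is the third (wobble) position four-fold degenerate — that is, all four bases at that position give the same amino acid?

Codon 1 CGU (Arg): third position 4-fold.
Codon 2 ACU (Thr): third position 4-fold.
Codon 3 AGA (Arg): third position 2-fold.
Codon 4 UGG (Trp): third position 1-fold.
Codon 5 CCU (Pro): third position 4-fold.
Codon 6 GAA (Glu): third position 2-fold.
Codon 7 CCC (Pro): third position 4-fold.
Four-fold degenerate third positions: 4.

4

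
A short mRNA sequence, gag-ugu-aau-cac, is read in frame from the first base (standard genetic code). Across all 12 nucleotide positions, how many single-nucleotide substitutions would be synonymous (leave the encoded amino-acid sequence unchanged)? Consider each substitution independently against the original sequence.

Codon 1 (GAG, Glu): 1 synonymous substitution.
Codon 2 (UGU, Cys): 1 synonymous substitution.
Codon 3 (AAU, Asn): 1 synonymous substitution.
Codon 4 (CAC, His): 1 synonymous substitution.
Total: 1 + 1 + 1 + 1 = 4.

4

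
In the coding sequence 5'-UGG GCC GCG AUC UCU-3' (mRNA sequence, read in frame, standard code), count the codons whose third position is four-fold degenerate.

Codon 1 UGG (Trp): third position 1-fold.
Codon 2 GCC (Ala): third position 4-fold.
Codon 3 GCG (Ala): third position 4-fold.
Codon 4 AUC (Ile): third position 3-fold.
Codon 5 UCU (Ser): third position 4-fold.
Four-fold degenerate third positions: 3.

3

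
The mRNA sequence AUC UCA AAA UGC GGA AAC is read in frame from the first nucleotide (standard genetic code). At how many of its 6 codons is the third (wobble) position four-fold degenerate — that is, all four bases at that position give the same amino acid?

2

Codon 1 AUC (Ile): third position 3-fold.
Codon 2 UCA (Ser): third position 4-fold.
Codon 3 AAA (Lys): third position 2-fold.
Codon 4 UGC (Cys): third position 2-fold.
Codon 5 GGA (Gly): third position 4-fold.
Codon 6 AAC (Asn): third position 2-fold.
Four-fold degenerate third positions: 2.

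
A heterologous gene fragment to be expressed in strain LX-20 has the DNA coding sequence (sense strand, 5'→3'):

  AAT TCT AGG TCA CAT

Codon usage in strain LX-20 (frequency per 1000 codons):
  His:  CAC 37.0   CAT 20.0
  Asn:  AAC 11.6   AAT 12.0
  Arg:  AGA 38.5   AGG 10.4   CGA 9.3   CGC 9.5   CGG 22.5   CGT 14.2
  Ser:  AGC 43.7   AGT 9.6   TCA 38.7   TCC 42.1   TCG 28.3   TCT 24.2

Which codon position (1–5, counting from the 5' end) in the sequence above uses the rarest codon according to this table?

Codon 1 AAT (Asn): 12.0 per 1000.
Codon 2 TCT (Ser): 24.2 per 1000.
Codon 3 AGG (Arg): 10.4 per 1000.
Codon 4 TCA (Ser): 38.7 per 1000.
Codon 5 CAT (His): 20.0 per 1000.
Lowest frequency is 10.4 at codon 3.

3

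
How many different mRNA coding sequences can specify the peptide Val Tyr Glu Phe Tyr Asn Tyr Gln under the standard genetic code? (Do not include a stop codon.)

Val: 4 codons.
Tyr: 2 codons.
Glu: 2 codons.
Phe: 2 codons.
Tyr: 2 codons.
Asn: 2 codons.
Tyr: 2 codons.
Gln: 2 codons.
4 × 2 × 2 × 2 × 2 × 2 × 2 × 2 = 512.

512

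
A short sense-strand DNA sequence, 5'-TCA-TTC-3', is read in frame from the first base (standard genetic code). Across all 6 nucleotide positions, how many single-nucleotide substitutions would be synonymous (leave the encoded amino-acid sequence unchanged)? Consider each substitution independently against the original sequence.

Codon 1 (TCA, Ser): 3 synonymous substitutions.
Codon 2 (TTC, Phe): 1 synonymous substitution.
Total: 3 + 1 = 4.

4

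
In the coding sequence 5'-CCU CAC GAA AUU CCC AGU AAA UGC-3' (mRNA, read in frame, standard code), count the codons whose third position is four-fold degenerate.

Codon 1 CCU (Pro): third position 4-fold.
Codon 2 CAC (His): third position 2-fold.
Codon 3 GAA (Glu): third position 2-fold.
Codon 4 AUU (Ile): third position 3-fold.
Codon 5 CCC (Pro): third position 4-fold.
Codon 6 AGU (Ser): third position 2-fold.
Codon 7 AAA (Lys): third position 2-fold.
Codon 8 UGC (Cys): third position 2-fold.
Four-fold degenerate third positions: 2.

2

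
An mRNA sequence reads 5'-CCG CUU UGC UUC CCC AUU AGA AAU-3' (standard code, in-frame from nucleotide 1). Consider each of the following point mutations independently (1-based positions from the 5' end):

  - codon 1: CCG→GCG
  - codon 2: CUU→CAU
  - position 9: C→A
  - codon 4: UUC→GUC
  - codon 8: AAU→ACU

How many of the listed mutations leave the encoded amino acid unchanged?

0

Codon 1: CCG (Pro) → GCG (Ala) — missense.
Codon 2: CUU (Leu) → CAU (His) — missense.
Codon 3: UGC (Cys) → UGA (Stop) — nonsense.
Codon 4: UUC (Phe) → GUC (Val) — missense.
Codon 8: AAU (Asn) → ACU (Thr) — missense.
Synonymous: 0 of 5.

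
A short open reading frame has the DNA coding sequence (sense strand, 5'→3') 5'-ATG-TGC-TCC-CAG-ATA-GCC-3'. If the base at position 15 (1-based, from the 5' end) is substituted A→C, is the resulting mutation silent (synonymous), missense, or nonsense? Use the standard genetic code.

silent

Position 15 falls in codon 5: ATA → Ile.
After the substitution the codon is ATC → Ile.
Both encode Ile, so the change is synonymous.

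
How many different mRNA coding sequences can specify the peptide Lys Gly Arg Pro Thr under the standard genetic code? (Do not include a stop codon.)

Lys: 2 codons.
Gly: 4 codons.
Arg: 6 codons.
Pro: 4 codons.
Thr: 4 codons.
2 × 4 × 6 × 4 × 4 = 768.

768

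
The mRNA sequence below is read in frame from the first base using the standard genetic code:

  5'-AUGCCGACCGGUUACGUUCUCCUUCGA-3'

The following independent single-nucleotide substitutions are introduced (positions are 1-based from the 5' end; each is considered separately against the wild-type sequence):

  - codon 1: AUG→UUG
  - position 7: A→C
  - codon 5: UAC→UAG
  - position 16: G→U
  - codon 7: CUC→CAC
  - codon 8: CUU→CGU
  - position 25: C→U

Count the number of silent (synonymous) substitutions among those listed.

0

Codon 1: AUG (Met) → UUG (Leu) — missense.
Codon 3: ACC (Thr) → CCC (Pro) — missense.
Codon 5: UAC (Tyr) → UAG (Stop) — nonsense.
Codon 6: GUU (Val) → UUU (Phe) — missense.
Codon 7: CUC (Leu) → CAC (His) — missense.
Codon 8: CUU (Leu) → CGU (Arg) — missense.
Codon 9: CGA (Arg) → UGA (Stop) — nonsense.
Synonymous: 0 of 7.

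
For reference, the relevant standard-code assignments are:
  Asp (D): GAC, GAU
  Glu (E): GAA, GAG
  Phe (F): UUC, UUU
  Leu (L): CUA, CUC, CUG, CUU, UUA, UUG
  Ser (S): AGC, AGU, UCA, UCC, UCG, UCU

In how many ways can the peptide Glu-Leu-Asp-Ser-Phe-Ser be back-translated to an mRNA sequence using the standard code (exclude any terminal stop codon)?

Glu: 2 codons.
Leu: 6 codons.
Asp: 2 codons.
Ser: 6 codons.
Phe: 2 codons.
Ser: 6 codons.
2 × 6 × 2 × 6 × 2 × 6 = 1728.

1728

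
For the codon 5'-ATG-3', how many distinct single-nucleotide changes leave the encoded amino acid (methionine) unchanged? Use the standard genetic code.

Position 1: none → 0 synonymous.
Position 2: none → 0 synonymous.
Position 3: none → 0 synonymous.
Total: 0 + 0 + 0 = 0.

0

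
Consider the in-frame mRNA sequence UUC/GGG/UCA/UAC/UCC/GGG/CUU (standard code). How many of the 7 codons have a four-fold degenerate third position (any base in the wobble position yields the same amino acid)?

Codon 1 UUC (Phe): third position 2-fold.
Codon 2 GGG (Gly): third position 4-fold.
Codon 3 UCA (Ser): third position 4-fold.
Codon 4 UAC (Tyr): third position 2-fold.
Codon 5 UCC (Ser): third position 4-fold.
Codon 6 GGG (Gly): third position 4-fold.
Codon 7 CUU (Leu): third position 4-fold.
Four-fold degenerate third positions: 5.

5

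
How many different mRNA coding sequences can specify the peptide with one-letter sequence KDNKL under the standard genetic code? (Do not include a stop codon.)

Lys: 2 codons.
Asp: 2 codons.
Asn: 2 codons.
Lys: 2 codons.
Leu: 6 codons.
2 × 2 × 2 × 2 × 6 = 96.

96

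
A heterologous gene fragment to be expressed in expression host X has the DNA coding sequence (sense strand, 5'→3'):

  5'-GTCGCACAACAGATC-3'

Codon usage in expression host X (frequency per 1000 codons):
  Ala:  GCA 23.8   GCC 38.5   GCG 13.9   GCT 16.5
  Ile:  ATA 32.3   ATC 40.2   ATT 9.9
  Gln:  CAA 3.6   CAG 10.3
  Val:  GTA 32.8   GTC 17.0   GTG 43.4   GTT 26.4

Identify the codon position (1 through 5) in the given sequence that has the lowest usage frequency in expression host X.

Codon 1 GTC (Val): 17.0 per 1000.
Codon 2 GCA (Ala): 23.8 per 1000.
Codon 3 CAA (Gln): 3.6 per 1000.
Codon 4 CAG (Gln): 10.3 per 1000.
Codon 5 ATC (Ile): 40.2 per 1000.
Lowest frequency is 3.6 at codon 3.

3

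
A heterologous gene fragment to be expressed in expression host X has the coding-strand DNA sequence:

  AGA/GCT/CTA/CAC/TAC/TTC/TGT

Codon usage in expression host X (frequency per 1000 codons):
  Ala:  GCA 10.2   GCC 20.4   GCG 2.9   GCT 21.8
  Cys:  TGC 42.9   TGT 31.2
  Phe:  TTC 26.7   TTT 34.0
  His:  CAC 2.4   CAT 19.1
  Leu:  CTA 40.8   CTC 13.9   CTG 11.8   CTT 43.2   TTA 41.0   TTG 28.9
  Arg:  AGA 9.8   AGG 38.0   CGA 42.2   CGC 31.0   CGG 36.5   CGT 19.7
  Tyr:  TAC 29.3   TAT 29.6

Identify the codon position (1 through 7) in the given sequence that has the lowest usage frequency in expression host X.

Codon 1 AGA (Arg): 9.8 per 1000.
Codon 2 GCT (Ala): 21.8 per 1000.
Codon 3 CTA (Leu): 40.8 per 1000.
Codon 4 CAC (His): 2.4 per 1000.
Codon 5 TAC (Tyr): 29.3 per 1000.
Codon 6 TTC (Phe): 26.7 per 1000.
Codon 7 TGT (Cys): 31.2 per 1000.
Lowest frequency is 2.4 at codon 4.

4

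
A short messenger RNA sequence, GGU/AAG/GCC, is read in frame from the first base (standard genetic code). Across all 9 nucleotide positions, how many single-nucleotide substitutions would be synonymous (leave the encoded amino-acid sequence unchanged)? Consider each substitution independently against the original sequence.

7

Codon 1 (GGU, Gly): 3 synonymous substitutions.
Codon 2 (AAG, Lys): 1 synonymous substitution.
Codon 3 (GCC, Ala): 3 synonymous substitutions.
Total: 3 + 1 + 3 = 7.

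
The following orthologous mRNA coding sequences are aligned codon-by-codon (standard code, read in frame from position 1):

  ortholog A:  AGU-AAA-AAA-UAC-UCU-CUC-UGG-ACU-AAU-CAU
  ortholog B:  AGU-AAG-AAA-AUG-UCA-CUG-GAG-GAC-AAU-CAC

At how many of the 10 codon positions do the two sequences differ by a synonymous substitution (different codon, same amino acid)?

Codon 1: AGU Ser / AGU Ser — identical.
Codon 2: AAA Lys / AAG Lys — synonymous.
Codon 3: AAA Lys / AAA Lys — identical.
Codon 4: UAC Tyr / AUG Met — nonsynonymous.
Codon 5: UCU Ser / UCA Ser — synonymous.
Codon 6: CUC Leu / CUG Leu — synonymous.
Codon 7: UGG Trp / GAG Glu — nonsynonymous.
Codon 8: ACU Thr / GAC Asp — nonsynonymous.
Codon 9: AAU Asn / AAU Asn — identical.
Codon 10: CAU His / CAC His — synonymous.
Synonymous differences: 4.

4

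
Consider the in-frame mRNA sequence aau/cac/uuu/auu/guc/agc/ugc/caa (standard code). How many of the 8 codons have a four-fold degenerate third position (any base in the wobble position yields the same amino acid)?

1

Codon 1 AAU (Asn): third position 2-fold.
Codon 2 CAC (His): third position 2-fold.
Codon 3 UUU (Phe): third position 2-fold.
Codon 4 AUU (Ile): third position 3-fold.
Codon 5 GUC (Val): third position 4-fold.
Codon 6 AGC (Ser): third position 2-fold.
Codon 7 UGC (Cys): third position 2-fold.
Codon 8 CAA (Gln): third position 2-fold.
Four-fold degenerate third positions: 1.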